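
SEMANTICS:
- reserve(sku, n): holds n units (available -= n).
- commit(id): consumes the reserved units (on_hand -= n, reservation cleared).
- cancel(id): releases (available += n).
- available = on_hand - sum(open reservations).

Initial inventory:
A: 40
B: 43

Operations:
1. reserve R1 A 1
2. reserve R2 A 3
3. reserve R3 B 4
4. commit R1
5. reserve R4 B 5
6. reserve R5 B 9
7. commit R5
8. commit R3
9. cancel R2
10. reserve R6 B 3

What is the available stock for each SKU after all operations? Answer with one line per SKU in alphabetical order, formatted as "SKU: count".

Answer: A: 39
B: 22

Derivation:
Step 1: reserve R1 A 1 -> on_hand[A=40 B=43] avail[A=39 B=43] open={R1}
Step 2: reserve R2 A 3 -> on_hand[A=40 B=43] avail[A=36 B=43] open={R1,R2}
Step 3: reserve R3 B 4 -> on_hand[A=40 B=43] avail[A=36 B=39] open={R1,R2,R3}
Step 4: commit R1 -> on_hand[A=39 B=43] avail[A=36 B=39] open={R2,R3}
Step 5: reserve R4 B 5 -> on_hand[A=39 B=43] avail[A=36 B=34] open={R2,R3,R4}
Step 6: reserve R5 B 9 -> on_hand[A=39 B=43] avail[A=36 B=25] open={R2,R3,R4,R5}
Step 7: commit R5 -> on_hand[A=39 B=34] avail[A=36 B=25] open={R2,R3,R4}
Step 8: commit R3 -> on_hand[A=39 B=30] avail[A=36 B=25] open={R2,R4}
Step 9: cancel R2 -> on_hand[A=39 B=30] avail[A=39 B=25] open={R4}
Step 10: reserve R6 B 3 -> on_hand[A=39 B=30] avail[A=39 B=22] open={R4,R6}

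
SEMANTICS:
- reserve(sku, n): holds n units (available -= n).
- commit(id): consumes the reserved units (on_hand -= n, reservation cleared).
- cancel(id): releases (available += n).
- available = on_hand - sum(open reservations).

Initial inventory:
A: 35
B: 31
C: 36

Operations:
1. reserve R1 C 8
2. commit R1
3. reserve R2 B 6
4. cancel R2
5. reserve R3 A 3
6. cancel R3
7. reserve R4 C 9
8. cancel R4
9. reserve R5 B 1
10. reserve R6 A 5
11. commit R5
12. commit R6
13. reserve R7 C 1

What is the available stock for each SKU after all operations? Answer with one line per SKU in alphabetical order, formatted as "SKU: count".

Step 1: reserve R1 C 8 -> on_hand[A=35 B=31 C=36] avail[A=35 B=31 C=28] open={R1}
Step 2: commit R1 -> on_hand[A=35 B=31 C=28] avail[A=35 B=31 C=28] open={}
Step 3: reserve R2 B 6 -> on_hand[A=35 B=31 C=28] avail[A=35 B=25 C=28] open={R2}
Step 4: cancel R2 -> on_hand[A=35 B=31 C=28] avail[A=35 B=31 C=28] open={}
Step 5: reserve R3 A 3 -> on_hand[A=35 B=31 C=28] avail[A=32 B=31 C=28] open={R3}
Step 6: cancel R3 -> on_hand[A=35 B=31 C=28] avail[A=35 B=31 C=28] open={}
Step 7: reserve R4 C 9 -> on_hand[A=35 B=31 C=28] avail[A=35 B=31 C=19] open={R4}
Step 8: cancel R4 -> on_hand[A=35 B=31 C=28] avail[A=35 B=31 C=28] open={}
Step 9: reserve R5 B 1 -> on_hand[A=35 B=31 C=28] avail[A=35 B=30 C=28] open={R5}
Step 10: reserve R6 A 5 -> on_hand[A=35 B=31 C=28] avail[A=30 B=30 C=28] open={R5,R6}
Step 11: commit R5 -> on_hand[A=35 B=30 C=28] avail[A=30 B=30 C=28] open={R6}
Step 12: commit R6 -> on_hand[A=30 B=30 C=28] avail[A=30 B=30 C=28] open={}
Step 13: reserve R7 C 1 -> on_hand[A=30 B=30 C=28] avail[A=30 B=30 C=27] open={R7}

Answer: A: 30
B: 30
C: 27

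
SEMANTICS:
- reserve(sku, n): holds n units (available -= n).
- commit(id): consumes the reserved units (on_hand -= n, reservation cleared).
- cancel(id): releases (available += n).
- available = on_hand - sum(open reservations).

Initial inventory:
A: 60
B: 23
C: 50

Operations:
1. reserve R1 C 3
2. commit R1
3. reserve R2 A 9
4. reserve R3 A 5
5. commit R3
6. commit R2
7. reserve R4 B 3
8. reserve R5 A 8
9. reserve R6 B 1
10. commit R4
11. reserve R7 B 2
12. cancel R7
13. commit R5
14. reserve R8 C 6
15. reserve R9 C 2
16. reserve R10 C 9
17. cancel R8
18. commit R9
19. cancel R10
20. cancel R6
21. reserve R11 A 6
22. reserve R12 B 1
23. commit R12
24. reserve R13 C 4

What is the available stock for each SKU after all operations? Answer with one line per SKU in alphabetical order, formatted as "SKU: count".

Answer: A: 32
B: 19
C: 41

Derivation:
Step 1: reserve R1 C 3 -> on_hand[A=60 B=23 C=50] avail[A=60 B=23 C=47] open={R1}
Step 2: commit R1 -> on_hand[A=60 B=23 C=47] avail[A=60 B=23 C=47] open={}
Step 3: reserve R2 A 9 -> on_hand[A=60 B=23 C=47] avail[A=51 B=23 C=47] open={R2}
Step 4: reserve R3 A 5 -> on_hand[A=60 B=23 C=47] avail[A=46 B=23 C=47] open={R2,R3}
Step 5: commit R3 -> on_hand[A=55 B=23 C=47] avail[A=46 B=23 C=47] open={R2}
Step 6: commit R2 -> on_hand[A=46 B=23 C=47] avail[A=46 B=23 C=47] open={}
Step 7: reserve R4 B 3 -> on_hand[A=46 B=23 C=47] avail[A=46 B=20 C=47] open={R4}
Step 8: reserve R5 A 8 -> on_hand[A=46 B=23 C=47] avail[A=38 B=20 C=47] open={R4,R5}
Step 9: reserve R6 B 1 -> on_hand[A=46 B=23 C=47] avail[A=38 B=19 C=47] open={R4,R5,R6}
Step 10: commit R4 -> on_hand[A=46 B=20 C=47] avail[A=38 B=19 C=47] open={R5,R6}
Step 11: reserve R7 B 2 -> on_hand[A=46 B=20 C=47] avail[A=38 B=17 C=47] open={R5,R6,R7}
Step 12: cancel R7 -> on_hand[A=46 B=20 C=47] avail[A=38 B=19 C=47] open={R5,R6}
Step 13: commit R5 -> on_hand[A=38 B=20 C=47] avail[A=38 B=19 C=47] open={R6}
Step 14: reserve R8 C 6 -> on_hand[A=38 B=20 C=47] avail[A=38 B=19 C=41] open={R6,R8}
Step 15: reserve R9 C 2 -> on_hand[A=38 B=20 C=47] avail[A=38 B=19 C=39] open={R6,R8,R9}
Step 16: reserve R10 C 9 -> on_hand[A=38 B=20 C=47] avail[A=38 B=19 C=30] open={R10,R6,R8,R9}
Step 17: cancel R8 -> on_hand[A=38 B=20 C=47] avail[A=38 B=19 C=36] open={R10,R6,R9}
Step 18: commit R9 -> on_hand[A=38 B=20 C=45] avail[A=38 B=19 C=36] open={R10,R6}
Step 19: cancel R10 -> on_hand[A=38 B=20 C=45] avail[A=38 B=19 C=45] open={R6}
Step 20: cancel R6 -> on_hand[A=38 B=20 C=45] avail[A=38 B=20 C=45] open={}
Step 21: reserve R11 A 6 -> on_hand[A=38 B=20 C=45] avail[A=32 B=20 C=45] open={R11}
Step 22: reserve R12 B 1 -> on_hand[A=38 B=20 C=45] avail[A=32 B=19 C=45] open={R11,R12}
Step 23: commit R12 -> on_hand[A=38 B=19 C=45] avail[A=32 B=19 C=45] open={R11}
Step 24: reserve R13 C 4 -> on_hand[A=38 B=19 C=45] avail[A=32 B=19 C=41] open={R11,R13}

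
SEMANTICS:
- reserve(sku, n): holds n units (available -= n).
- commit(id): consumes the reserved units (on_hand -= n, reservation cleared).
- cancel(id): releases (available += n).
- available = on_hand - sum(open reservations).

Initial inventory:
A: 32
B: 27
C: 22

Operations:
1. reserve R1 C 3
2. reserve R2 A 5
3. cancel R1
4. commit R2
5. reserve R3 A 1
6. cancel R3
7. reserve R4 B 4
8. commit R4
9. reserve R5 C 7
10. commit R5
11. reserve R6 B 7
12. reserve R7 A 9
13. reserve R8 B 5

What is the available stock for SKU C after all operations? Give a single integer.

Answer: 15

Derivation:
Step 1: reserve R1 C 3 -> on_hand[A=32 B=27 C=22] avail[A=32 B=27 C=19] open={R1}
Step 2: reserve R2 A 5 -> on_hand[A=32 B=27 C=22] avail[A=27 B=27 C=19] open={R1,R2}
Step 3: cancel R1 -> on_hand[A=32 B=27 C=22] avail[A=27 B=27 C=22] open={R2}
Step 4: commit R2 -> on_hand[A=27 B=27 C=22] avail[A=27 B=27 C=22] open={}
Step 5: reserve R3 A 1 -> on_hand[A=27 B=27 C=22] avail[A=26 B=27 C=22] open={R3}
Step 6: cancel R3 -> on_hand[A=27 B=27 C=22] avail[A=27 B=27 C=22] open={}
Step 7: reserve R4 B 4 -> on_hand[A=27 B=27 C=22] avail[A=27 B=23 C=22] open={R4}
Step 8: commit R4 -> on_hand[A=27 B=23 C=22] avail[A=27 B=23 C=22] open={}
Step 9: reserve R5 C 7 -> on_hand[A=27 B=23 C=22] avail[A=27 B=23 C=15] open={R5}
Step 10: commit R5 -> on_hand[A=27 B=23 C=15] avail[A=27 B=23 C=15] open={}
Step 11: reserve R6 B 7 -> on_hand[A=27 B=23 C=15] avail[A=27 B=16 C=15] open={R6}
Step 12: reserve R7 A 9 -> on_hand[A=27 B=23 C=15] avail[A=18 B=16 C=15] open={R6,R7}
Step 13: reserve R8 B 5 -> on_hand[A=27 B=23 C=15] avail[A=18 B=11 C=15] open={R6,R7,R8}
Final available[C] = 15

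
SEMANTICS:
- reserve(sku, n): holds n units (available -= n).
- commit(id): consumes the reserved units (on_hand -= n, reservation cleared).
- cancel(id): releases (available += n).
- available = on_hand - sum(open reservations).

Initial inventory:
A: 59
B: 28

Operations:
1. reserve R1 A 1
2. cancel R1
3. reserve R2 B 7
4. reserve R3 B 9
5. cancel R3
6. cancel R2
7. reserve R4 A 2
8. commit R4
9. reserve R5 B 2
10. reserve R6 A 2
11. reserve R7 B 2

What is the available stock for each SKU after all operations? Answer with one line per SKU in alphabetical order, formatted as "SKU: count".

Answer: A: 55
B: 24

Derivation:
Step 1: reserve R1 A 1 -> on_hand[A=59 B=28] avail[A=58 B=28] open={R1}
Step 2: cancel R1 -> on_hand[A=59 B=28] avail[A=59 B=28] open={}
Step 3: reserve R2 B 7 -> on_hand[A=59 B=28] avail[A=59 B=21] open={R2}
Step 4: reserve R3 B 9 -> on_hand[A=59 B=28] avail[A=59 B=12] open={R2,R3}
Step 5: cancel R3 -> on_hand[A=59 B=28] avail[A=59 B=21] open={R2}
Step 6: cancel R2 -> on_hand[A=59 B=28] avail[A=59 B=28] open={}
Step 7: reserve R4 A 2 -> on_hand[A=59 B=28] avail[A=57 B=28] open={R4}
Step 8: commit R4 -> on_hand[A=57 B=28] avail[A=57 B=28] open={}
Step 9: reserve R5 B 2 -> on_hand[A=57 B=28] avail[A=57 B=26] open={R5}
Step 10: reserve R6 A 2 -> on_hand[A=57 B=28] avail[A=55 B=26] open={R5,R6}
Step 11: reserve R7 B 2 -> on_hand[A=57 B=28] avail[A=55 B=24] open={R5,R6,R7}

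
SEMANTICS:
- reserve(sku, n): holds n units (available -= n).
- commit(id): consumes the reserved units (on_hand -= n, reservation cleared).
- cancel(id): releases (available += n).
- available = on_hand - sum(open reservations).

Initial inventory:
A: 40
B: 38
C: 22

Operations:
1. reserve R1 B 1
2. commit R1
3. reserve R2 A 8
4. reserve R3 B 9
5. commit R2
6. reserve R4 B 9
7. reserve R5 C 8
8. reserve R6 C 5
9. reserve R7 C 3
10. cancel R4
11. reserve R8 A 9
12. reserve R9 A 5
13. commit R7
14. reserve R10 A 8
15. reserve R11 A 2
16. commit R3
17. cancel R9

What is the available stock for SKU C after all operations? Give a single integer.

Step 1: reserve R1 B 1 -> on_hand[A=40 B=38 C=22] avail[A=40 B=37 C=22] open={R1}
Step 2: commit R1 -> on_hand[A=40 B=37 C=22] avail[A=40 B=37 C=22] open={}
Step 3: reserve R2 A 8 -> on_hand[A=40 B=37 C=22] avail[A=32 B=37 C=22] open={R2}
Step 4: reserve R3 B 9 -> on_hand[A=40 B=37 C=22] avail[A=32 B=28 C=22] open={R2,R3}
Step 5: commit R2 -> on_hand[A=32 B=37 C=22] avail[A=32 B=28 C=22] open={R3}
Step 6: reserve R4 B 9 -> on_hand[A=32 B=37 C=22] avail[A=32 B=19 C=22] open={R3,R4}
Step 7: reserve R5 C 8 -> on_hand[A=32 B=37 C=22] avail[A=32 B=19 C=14] open={R3,R4,R5}
Step 8: reserve R6 C 5 -> on_hand[A=32 B=37 C=22] avail[A=32 B=19 C=9] open={R3,R4,R5,R6}
Step 9: reserve R7 C 3 -> on_hand[A=32 B=37 C=22] avail[A=32 B=19 C=6] open={R3,R4,R5,R6,R7}
Step 10: cancel R4 -> on_hand[A=32 B=37 C=22] avail[A=32 B=28 C=6] open={R3,R5,R6,R7}
Step 11: reserve R8 A 9 -> on_hand[A=32 B=37 C=22] avail[A=23 B=28 C=6] open={R3,R5,R6,R7,R8}
Step 12: reserve R9 A 5 -> on_hand[A=32 B=37 C=22] avail[A=18 B=28 C=6] open={R3,R5,R6,R7,R8,R9}
Step 13: commit R7 -> on_hand[A=32 B=37 C=19] avail[A=18 B=28 C=6] open={R3,R5,R6,R8,R9}
Step 14: reserve R10 A 8 -> on_hand[A=32 B=37 C=19] avail[A=10 B=28 C=6] open={R10,R3,R5,R6,R8,R9}
Step 15: reserve R11 A 2 -> on_hand[A=32 B=37 C=19] avail[A=8 B=28 C=6] open={R10,R11,R3,R5,R6,R8,R9}
Step 16: commit R3 -> on_hand[A=32 B=28 C=19] avail[A=8 B=28 C=6] open={R10,R11,R5,R6,R8,R9}
Step 17: cancel R9 -> on_hand[A=32 B=28 C=19] avail[A=13 B=28 C=6] open={R10,R11,R5,R6,R8}
Final available[C] = 6

Answer: 6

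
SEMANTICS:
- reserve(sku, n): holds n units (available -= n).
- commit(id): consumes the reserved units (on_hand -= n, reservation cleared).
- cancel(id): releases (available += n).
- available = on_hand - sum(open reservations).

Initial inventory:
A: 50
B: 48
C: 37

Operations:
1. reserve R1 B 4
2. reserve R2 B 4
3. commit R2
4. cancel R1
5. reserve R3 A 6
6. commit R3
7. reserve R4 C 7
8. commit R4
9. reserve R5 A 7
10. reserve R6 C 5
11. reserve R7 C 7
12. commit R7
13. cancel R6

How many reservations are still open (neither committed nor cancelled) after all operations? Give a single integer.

Step 1: reserve R1 B 4 -> on_hand[A=50 B=48 C=37] avail[A=50 B=44 C=37] open={R1}
Step 2: reserve R2 B 4 -> on_hand[A=50 B=48 C=37] avail[A=50 B=40 C=37] open={R1,R2}
Step 3: commit R2 -> on_hand[A=50 B=44 C=37] avail[A=50 B=40 C=37] open={R1}
Step 4: cancel R1 -> on_hand[A=50 B=44 C=37] avail[A=50 B=44 C=37] open={}
Step 5: reserve R3 A 6 -> on_hand[A=50 B=44 C=37] avail[A=44 B=44 C=37] open={R3}
Step 6: commit R3 -> on_hand[A=44 B=44 C=37] avail[A=44 B=44 C=37] open={}
Step 7: reserve R4 C 7 -> on_hand[A=44 B=44 C=37] avail[A=44 B=44 C=30] open={R4}
Step 8: commit R4 -> on_hand[A=44 B=44 C=30] avail[A=44 B=44 C=30] open={}
Step 9: reserve R5 A 7 -> on_hand[A=44 B=44 C=30] avail[A=37 B=44 C=30] open={R5}
Step 10: reserve R6 C 5 -> on_hand[A=44 B=44 C=30] avail[A=37 B=44 C=25] open={R5,R6}
Step 11: reserve R7 C 7 -> on_hand[A=44 B=44 C=30] avail[A=37 B=44 C=18] open={R5,R6,R7}
Step 12: commit R7 -> on_hand[A=44 B=44 C=23] avail[A=37 B=44 C=18] open={R5,R6}
Step 13: cancel R6 -> on_hand[A=44 B=44 C=23] avail[A=37 B=44 C=23] open={R5}
Open reservations: ['R5'] -> 1

Answer: 1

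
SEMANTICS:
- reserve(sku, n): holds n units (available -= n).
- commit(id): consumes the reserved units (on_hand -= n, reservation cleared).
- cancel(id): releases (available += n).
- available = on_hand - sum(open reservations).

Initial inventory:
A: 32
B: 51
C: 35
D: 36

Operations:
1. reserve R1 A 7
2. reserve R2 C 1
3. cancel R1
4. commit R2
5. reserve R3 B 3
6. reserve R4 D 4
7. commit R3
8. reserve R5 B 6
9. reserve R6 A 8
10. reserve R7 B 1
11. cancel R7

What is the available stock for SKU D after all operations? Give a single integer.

Answer: 32

Derivation:
Step 1: reserve R1 A 7 -> on_hand[A=32 B=51 C=35 D=36] avail[A=25 B=51 C=35 D=36] open={R1}
Step 2: reserve R2 C 1 -> on_hand[A=32 B=51 C=35 D=36] avail[A=25 B=51 C=34 D=36] open={R1,R2}
Step 3: cancel R1 -> on_hand[A=32 B=51 C=35 D=36] avail[A=32 B=51 C=34 D=36] open={R2}
Step 4: commit R2 -> on_hand[A=32 B=51 C=34 D=36] avail[A=32 B=51 C=34 D=36] open={}
Step 5: reserve R3 B 3 -> on_hand[A=32 B=51 C=34 D=36] avail[A=32 B=48 C=34 D=36] open={R3}
Step 6: reserve R4 D 4 -> on_hand[A=32 B=51 C=34 D=36] avail[A=32 B=48 C=34 D=32] open={R3,R4}
Step 7: commit R3 -> on_hand[A=32 B=48 C=34 D=36] avail[A=32 B=48 C=34 D=32] open={R4}
Step 8: reserve R5 B 6 -> on_hand[A=32 B=48 C=34 D=36] avail[A=32 B=42 C=34 D=32] open={R4,R5}
Step 9: reserve R6 A 8 -> on_hand[A=32 B=48 C=34 D=36] avail[A=24 B=42 C=34 D=32] open={R4,R5,R6}
Step 10: reserve R7 B 1 -> on_hand[A=32 B=48 C=34 D=36] avail[A=24 B=41 C=34 D=32] open={R4,R5,R6,R7}
Step 11: cancel R7 -> on_hand[A=32 B=48 C=34 D=36] avail[A=24 B=42 C=34 D=32] open={R4,R5,R6}
Final available[D] = 32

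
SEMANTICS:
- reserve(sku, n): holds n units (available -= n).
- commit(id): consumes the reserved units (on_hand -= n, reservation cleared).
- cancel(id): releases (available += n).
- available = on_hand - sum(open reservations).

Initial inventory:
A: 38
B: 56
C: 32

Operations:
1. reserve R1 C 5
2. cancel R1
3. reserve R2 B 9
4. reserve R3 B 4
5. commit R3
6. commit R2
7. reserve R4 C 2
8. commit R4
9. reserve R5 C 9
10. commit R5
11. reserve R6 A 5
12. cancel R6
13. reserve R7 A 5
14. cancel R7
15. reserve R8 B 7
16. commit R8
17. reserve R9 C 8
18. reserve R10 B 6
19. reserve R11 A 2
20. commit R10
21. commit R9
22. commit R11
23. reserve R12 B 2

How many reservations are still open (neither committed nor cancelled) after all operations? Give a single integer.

Step 1: reserve R1 C 5 -> on_hand[A=38 B=56 C=32] avail[A=38 B=56 C=27] open={R1}
Step 2: cancel R1 -> on_hand[A=38 B=56 C=32] avail[A=38 B=56 C=32] open={}
Step 3: reserve R2 B 9 -> on_hand[A=38 B=56 C=32] avail[A=38 B=47 C=32] open={R2}
Step 4: reserve R3 B 4 -> on_hand[A=38 B=56 C=32] avail[A=38 B=43 C=32] open={R2,R3}
Step 5: commit R3 -> on_hand[A=38 B=52 C=32] avail[A=38 B=43 C=32] open={R2}
Step 6: commit R2 -> on_hand[A=38 B=43 C=32] avail[A=38 B=43 C=32] open={}
Step 7: reserve R4 C 2 -> on_hand[A=38 B=43 C=32] avail[A=38 B=43 C=30] open={R4}
Step 8: commit R4 -> on_hand[A=38 B=43 C=30] avail[A=38 B=43 C=30] open={}
Step 9: reserve R5 C 9 -> on_hand[A=38 B=43 C=30] avail[A=38 B=43 C=21] open={R5}
Step 10: commit R5 -> on_hand[A=38 B=43 C=21] avail[A=38 B=43 C=21] open={}
Step 11: reserve R6 A 5 -> on_hand[A=38 B=43 C=21] avail[A=33 B=43 C=21] open={R6}
Step 12: cancel R6 -> on_hand[A=38 B=43 C=21] avail[A=38 B=43 C=21] open={}
Step 13: reserve R7 A 5 -> on_hand[A=38 B=43 C=21] avail[A=33 B=43 C=21] open={R7}
Step 14: cancel R7 -> on_hand[A=38 B=43 C=21] avail[A=38 B=43 C=21] open={}
Step 15: reserve R8 B 7 -> on_hand[A=38 B=43 C=21] avail[A=38 B=36 C=21] open={R8}
Step 16: commit R8 -> on_hand[A=38 B=36 C=21] avail[A=38 B=36 C=21] open={}
Step 17: reserve R9 C 8 -> on_hand[A=38 B=36 C=21] avail[A=38 B=36 C=13] open={R9}
Step 18: reserve R10 B 6 -> on_hand[A=38 B=36 C=21] avail[A=38 B=30 C=13] open={R10,R9}
Step 19: reserve R11 A 2 -> on_hand[A=38 B=36 C=21] avail[A=36 B=30 C=13] open={R10,R11,R9}
Step 20: commit R10 -> on_hand[A=38 B=30 C=21] avail[A=36 B=30 C=13] open={R11,R9}
Step 21: commit R9 -> on_hand[A=38 B=30 C=13] avail[A=36 B=30 C=13] open={R11}
Step 22: commit R11 -> on_hand[A=36 B=30 C=13] avail[A=36 B=30 C=13] open={}
Step 23: reserve R12 B 2 -> on_hand[A=36 B=30 C=13] avail[A=36 B=28 C=13] open={R12}
Open reservations: ['R12'] -> 1

Answer: 1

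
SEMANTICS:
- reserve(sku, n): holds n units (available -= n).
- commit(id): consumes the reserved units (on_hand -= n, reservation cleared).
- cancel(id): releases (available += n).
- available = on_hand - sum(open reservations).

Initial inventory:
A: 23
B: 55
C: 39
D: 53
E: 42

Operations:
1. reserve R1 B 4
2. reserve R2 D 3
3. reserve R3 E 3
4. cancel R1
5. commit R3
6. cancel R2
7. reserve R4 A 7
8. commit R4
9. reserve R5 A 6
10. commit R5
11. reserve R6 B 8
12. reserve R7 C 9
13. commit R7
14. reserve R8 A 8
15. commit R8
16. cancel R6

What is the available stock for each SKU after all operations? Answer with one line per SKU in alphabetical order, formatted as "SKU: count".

Step 1: reserve R1 B 4 -> on_hand[A=23 B=55 C=39 D=53 E=42] avail[A=23 B=51 C=39 D=53 E=42] open={R1}
Step 2: reserve R2 D 3 -> on_hand[A=23 B=55 C=39 D=53 E=42] avail[A=23 B=51 C=39 D=50 E=42] open={R1,R2}
Step 3: reserve R3 E 3 -> on_hand[A=23 B=55 C=39 D=53 E=42] avail[A=23 B=51 C=39 D=50 E=39] open={R1,R2,R3}
Step 4: cancel R1 -> on_hand[A=23 B=55 C=39 D=53 E=42] avail[A=23 B=55 C=39 D=50 E=39] open={R2,R3}
Step 5: commit R3 -> on_hand[A=23 B=55 C=39 D=53 E=39] avail[A=23 B=55 C=39 D=50 E=39] open={R2}
Step 6: cancel R2 -> on_hand[A=23 B=55 C=39 D=53 E=39] avail[A=23 B=55 C=39 D=53 E=39] open={}
Step 7: reserve R4 A 7 -> on_hand[A=23 B=55 C=39 D=53 E=39] avail[A=16 B=55 C=39 D=53 E=39] open={R4}
Step 8: commit R4 -> on_hand[A=16 B=55 C=39 D=53 E=39] avail[A=16 B=55 C=39 D=53 E=39] open={}
Step 9: reserve R5 A 6 -> on_hand[A=16 B=55 C=39 D=53 E=39] avail[A=10 B=55 C=39 D=53 E=39] open={R5}
Step 10: commit R5 -> on_hand[A=10 B=55 C=39 D=53 E=39] avail[A=10 B=55 C=39 D=53 E=39] open={}
Step 11: reserve R6 B 8 -> on_hand[A=10 B=55 C=39 D=53 E=39] avail[A=10 B=47 C=39 D=53 E=39] open={R6}
Step 12: reserve R7 C 9 -> on_hand[A=10 B=55 C=39 D=53 E=39] avail[A=10 B=47 C=30 D=53 E=39] open={R6,R7}
Step 13: commit R7 -> on_hand[A=10 B=55 C=30 D=53 E=39] avail[A=10 B=47 C=30 D=53 E=39] open={R6}
Step 14: reserve R8 A 8 -> on_hand[A=10 B=55 C=30 D=53 E=39] avail[A=2 B=47 C=30 D=53 E=39] open={R6,R8}
Step 15: commit R8 -> on_hand[A=2 B=55 C=30 D=53 E=39] avail[A=2 B=47 C=30 D=53 E=39] open={R6}
Step 16: cancel R6 -> on_hand[A=2 B=55 C=30 D=53 E=39] avail[A=2 B=55 C=30 D=53 E=39] open={}

Answer: A: 2
B: 55
C: 30
D: 53
E: 39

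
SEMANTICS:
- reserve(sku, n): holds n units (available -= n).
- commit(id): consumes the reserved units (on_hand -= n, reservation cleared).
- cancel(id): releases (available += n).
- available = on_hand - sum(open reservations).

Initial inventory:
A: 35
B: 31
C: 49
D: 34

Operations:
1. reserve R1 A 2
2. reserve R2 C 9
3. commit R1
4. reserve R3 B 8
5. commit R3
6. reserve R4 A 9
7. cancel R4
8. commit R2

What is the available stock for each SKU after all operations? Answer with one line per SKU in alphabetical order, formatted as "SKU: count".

Step 1: reserve R1 A 2 -> on_hand[A=35 B=31 C=49 D=34] avail[A=33 B=31 C=49 D=34] open={R1}
Step 2: reserve R2 C 9 -> on_hand[A=35 B=31 C=49 D=34] avail[A=33 B=31 C=40 D=34] open={R1,R2}
Step 3: commit R1 -> on_hand[A=33 B=31 C=49 D=34] avail[A=33 B=31 C=40 D=34] open={R2}
Step 4: reserve R3 B 8 -> on_hand[A=33 B=31 C=49 D=34] avail[A=33 B=23 C=40 D=34] open={R2,R3}
Step 5: commit R3 -> on_hand[A=33 B=23 C=49 D=34] avail[A=33 B=23 C=40 D=34] open={R2}
Step 6: reserve R4 A 9 -> on_hand[A=33 B=23 C=49 D=34] avail[A=24 B=23 C=40 D=34] open={R2,R4}
Step 7: cancel R4 -> on_hand[A=33 B=23 C=49 D=34] avail[A=33 B=23 C=40 D=34] open={R2}
Step 8: commit R2 -> on_hand[A=33 B=23 C=40 D=34] avail[A=33 B=23 C=40 D=34] open={}

Answer: A: 33
B: 23
C: 40
D: 34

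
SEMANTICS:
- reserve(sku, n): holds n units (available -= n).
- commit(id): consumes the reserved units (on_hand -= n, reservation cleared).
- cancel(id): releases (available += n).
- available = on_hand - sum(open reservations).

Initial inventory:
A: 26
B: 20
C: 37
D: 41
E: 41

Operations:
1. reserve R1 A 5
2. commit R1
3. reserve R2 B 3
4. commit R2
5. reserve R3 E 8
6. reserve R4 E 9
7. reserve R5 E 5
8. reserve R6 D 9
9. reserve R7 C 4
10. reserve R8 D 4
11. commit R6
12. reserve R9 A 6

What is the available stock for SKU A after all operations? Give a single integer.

Answer: 15

Derivation:
Step 1: reserve R1 A 5 -> on_hand[A=26 B=20 C=37 D=41 E=41] avail[A=21 B=20 C=37 D=41 E=41] open={R1}
Step 2: commit R1 -> on_hand[A=21 B=20 C=37 D=41 E=41] avail[A=21 B=20 C=37 D=41 E=41] open={}
Step 3: reserve R2 B 3 -> on_hand[A=21 B=20 C=37 D=41 E=41] avail[A=21 B=17 C=37 D=41 E=41] open={R2}
Step 4: commit R2 -> on_hand[A=21 B=17 C=37 D=41 E=41] avail[A=21 B=17 C=37 D=41 E=41] open={}
Step 5: reserve R3 E 8 -> on_hand[A=21 B=17 C=37 D=41 E=41] avail[A=21 B=17 C=37 D=41 E=33] open={R3}
Step 6: reserve R4 E 9 -> on_hand[A=21 B=17 C=37 D=41 E=41] avail[A=21 B=17 C=37 D=41 E=24] open={R3,R4}
Step 7: reserve R5 E 5 -> on_hand[A=21 B=17 C=37 D=41 E=41] avail[A=21 B=17 C=37 D=41 E=19] open={R3,R4,R5}
Step 8: reserve R6 D 9 -> on_hand[A=21 B=17 C=37 D=41 E=41] avail[A=21 B=17 C=37 D=32 E=19] open={R3,R4,R5,R6}
Step 9: reserve R7 C 4 -> on_hand[A=21 B=17 C=37 D=41 E=41] avail[A=21 B=17 C=33 D=32 E=19] open={R3,R4,R5,R6,R7}
Step 10: reserve R8 D 4 -> on_hand[A=21 B=17 C=37 D=41 E=41] avail[A=21 B=17 C=33 D=28 E=19] open={R3,R4,R5,R6,R7,R8}
Step 11: commit R6 -> on_hand[A=21 B=17 C=37 D=32 E=41] avail[A=21 B=17 C=33 D=28 E=19] open={R3,R4,R5,R7,R8}
Step 12: reserve R9 A 6 -> on_hand[A=21 B=17 C=37 D=32 E=41] avail[A=15 B=17 C=33 D=28 E=19] open={R3,R4,R5,R7,R8,R9}
Final available[A] = 15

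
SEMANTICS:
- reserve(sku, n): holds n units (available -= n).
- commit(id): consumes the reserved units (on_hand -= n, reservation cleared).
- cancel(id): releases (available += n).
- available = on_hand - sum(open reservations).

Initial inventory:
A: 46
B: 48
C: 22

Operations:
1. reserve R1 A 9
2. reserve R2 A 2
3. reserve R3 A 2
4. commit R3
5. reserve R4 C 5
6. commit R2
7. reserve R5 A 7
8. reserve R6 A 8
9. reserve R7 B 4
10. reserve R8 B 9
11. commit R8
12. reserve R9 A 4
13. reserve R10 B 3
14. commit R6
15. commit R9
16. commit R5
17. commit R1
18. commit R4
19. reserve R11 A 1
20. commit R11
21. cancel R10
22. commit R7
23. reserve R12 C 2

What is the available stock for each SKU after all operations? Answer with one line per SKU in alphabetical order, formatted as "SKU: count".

Step 1: reserve R1 A 9 -> on_hand[A=46 B=48 C=22] avail[A=37 B=48 C=22] open={R1}
Step 2: reserve R2 A 2 -> on_hand[A=46 B=48 C=22] avail[A=35 B=48 C=22] open={R1,R2}
Step 3: reserve R3 A 2 -> on_hand[A=46 B=48 C=22] avail[A=33 B=48 C=22] open={R1,R2,R3}
Step 4: commit R3 -> on_hand[A=44 B=48 C=22] avail[A=33 B=48 C=22] open={R1,R2}
Step 5: reserve R4 C 5 -> on_hand[A=44 B=48 C=22] avail[A=33 B=48 C=17] open={R1,R2,R4}
Step 6: commit R2 -> on_hand[A=42 B=48 C=22] avail[A=33 B=48 C=17] open={R1,R4}
Step 7: reserve R5 A 7 -> on_hand[A=42 B=48 C=22] avail[A=26 B=48 C=17] open={R1,R4,R5}
Step 8: reserve R6 A 8 -> on_hand[A=42 B=48 C=22] avail[A=18 B=48 C=17] open={R1,R4,R5,R6}
Step 9: reserve R7 B 4 -> on_hand[A=42 B=48 C=22] avail[A=18 B=44 C=17] open={R1,R4,R5,R6,R7}
Step 10: reserve R8 B 9 -> on_hand[A=42 B=48 C=22] avail[A=18 B=35 C=17] open={R1,R4,R5,R6,R7,R8}
Step 11: commit R8 -> on_hand[A=42 B=39 C=22] avail[A=18 B=35 C=17] open={R1,R4,R5,R6,R7}
Step 12: reserve R9 A 4 -> on_hand[A=42 B=39 C=22] avail[A=14 B=35 C=17] open={R1,R4,R5,R6,R7,R9}
Step 13: reserve R10 B 3 -> on_hand[A=42 B=39 C=22] avail[A=14 B=32 C=17] open={R1,R10,R4,R5,R6,R7,R9}
Step 14: commit R6 -> on_hand[A=34 B=39 C=22] avail[A=14 B=32 C=17] open={R1,R10,R4,R5,R7,R9}
Step 15: commit R9 -> on_hand[A=30 B=39 C=22] avail[A=14 B=32 C=17] open={R1,R10,R4,R5,R7}
Step 16: commit R5 -> on_hand[A=23 B=39 C=22] avail[A=14 B=32 C=17] open={R1,R10,R4,R7}
Step 17: commit R1 -> on_hand[A=14 B=39 C=22] avail[A=14 B=32 C=17] open={R10,R4,R7}
Step 18: commit R4 -> on_hand[A=14 B=39 C=17] avail[A=14 B=32 C=17] open={R10,R7}
Step 19: reserve R11 A 1 -> on_hand[A=14 B=39 C=17] avail[A=13 B=32 C=17] open={R10,R11,R7}
Step 20: commit R11 -> on_hand[A=13 B=39 C=17] avail[A=13 B=32 C=17] open={R10,R7}
Step 21: cancel R10 -> on_hand[A=13 B=39 C=17] avail[A=13 B=35 C=17] open={R7}
Step 22: commit R7 -> on_hand[A=13 B=35 C=17] avail[A=13 B=35 C=17] open={}
Step 23: reserve R12 C 2 -> on_hand[A=13 B=35 C=17] avail[A=13 B=35 C=15] open={R12}

Answer: A: 13
B: 35
C: 15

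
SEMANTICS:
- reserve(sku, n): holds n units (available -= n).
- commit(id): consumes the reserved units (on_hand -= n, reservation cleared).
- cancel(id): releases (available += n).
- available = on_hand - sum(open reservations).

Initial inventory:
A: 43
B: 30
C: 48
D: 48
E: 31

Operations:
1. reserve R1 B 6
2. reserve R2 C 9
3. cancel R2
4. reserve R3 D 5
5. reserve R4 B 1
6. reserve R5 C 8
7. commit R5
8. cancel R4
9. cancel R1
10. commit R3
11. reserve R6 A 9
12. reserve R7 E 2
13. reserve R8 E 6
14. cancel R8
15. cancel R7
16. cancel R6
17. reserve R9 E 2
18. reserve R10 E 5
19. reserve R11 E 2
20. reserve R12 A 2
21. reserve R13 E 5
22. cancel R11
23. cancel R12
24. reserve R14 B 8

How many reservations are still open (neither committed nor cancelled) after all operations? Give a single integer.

Answer: 4

Derivation:
Step 1: reserve R1 B 6 -> on_hand[A=43 B=30 C=48 D=48 E=31] avail[A=43 B=24 C=48 D=48 E=31] open={R1}
Step 2: reserve R2 C 9 -> on_hand[A=43 B=30 C=48 D=48 E=31] avail[A=43 B=24 C=39 D=48 E=31] open={R1,R2}
Step 3: cancel R2 -> on_hand[A=43 B=30 C=48 D=48 E=31] avail[A=43 B=24 C=48 D=48 E=31] open={R1}
Step 4: reserve R3 D 5 -> on_hand[A=43 B=30 C=48 D=48 E=31] avail[A=43 B=24 C=48 D=43 E=31] open={R1,R3}
Step 5: reserve R4 B 1 -> on_hand[A=43 B=30 C=48 D=48 E=31] avail[A=43 B=23 C=48 D=43 E=31] open={R1,R3,R4}
Step 6: reserve R5 C 8 -> on_hand[A=43 B=30 C=48 D=48 E=31] avail[A=43 B=23 C=40 D=43 E=31] open={R1,R3,R4,R5}
Step 7: commit R5 -> on_hand[A=43 B=30 C=40 D=48 E=31] avail[A=43 B=23 C=40 D=43 E=31] open={R1,R3,R4}
Step 8: cancel R4 -> on_hand[A=43 B=30 C=40 D=48 E=31] avail[A=43 B=24 C=40 D=43 E=31] open={R1,R3}
Step 9: cancel R1 -> on_hand[A=43 B=30 C=40 D=48 E=31] avail[A=43 B=30 C=40 D=43 E=31] open={R3}
Step 10: commit R3 -> on_hand[A=43 B=30 C=40 D=43 E=31] avail[A=43 B=30 C=40 D=43 E=31] open={}
Step 11: reserve R6 A 9 -> on_hand[A=43 B=30 C=40 D=43 E=31] avail[A=34 B=30 C=40 D=43 E=31] open={R6}
Step 12: reserve R7 E 2 -> on_hand[A=43 B=30 C=40 D=43 E=31] avail[A=34 B=30 C=40 D=43 E=29] open={R6,R7}
Step 13: reserve R8 E 6 -> on_hand[A=43 B=30 C=40 D=43 E=31] avail[A=34 B=30 C=40 D=43 E=23] open={R6,R7,R8}
Step 14: cancel R8 -> on_hand[A=43 B=30 C=40 D=43 E=31] avail[A=34 B=30 C=40 D=43 E=29] open={R6,R7}
Step 15: cancel R7 -> on_hand[A=43 B=30 C=40 D=43 E=31] avail[A=34 B=30 C=40 D=43 E=31] open={R6}
Step 16: cancel R6 -> on_hand[A=43 B=30 C=40 D=43 E=31] avail[A=43 B=30 C=40 D=43 E=31] open={}
Step 17: reserve R9 E 2 -> on_hand[A=43 B=30 C=40 D=43 E=31] avail[A=43 B=30 C=40 D=43 E=29] open={R9}
Step 18: reserve R10 E 5 -> on_hand[A=43 B=30 C=40 D=43 E=31] avail[A=43 B=30 C=40 D=43 E=24] open={R10,R9}
Step 19: reserve R11 E 2 -> on_hand[A=43 B=30 C=40 D=43 E=31] avail[A=43 B=30 C=40 D=43 E=22] open={R10,R11,R9}
Step 20: reserve R12 A 2 -> on_hand[A=43 B=30 C=40 D=43 E=31] avail[A=41 B=30 C=40 D=43 E=22] open={R10,R11,R12,R9}
Step 21: reserve R13 E 5 -> on_hand[A=43 B=30 C=40 D=43 E=31] avail[A=41 B=30 C=40 D=43 E=17] open={R10,R11,R12,R13,R9}
Step 22: cancel R11 -> on_hand[A=43 B=30 C=40 D=43 E=31] avail[A=41 B=30 C=40 D=43 E=19] open={R10,R12,R13,R9}
Step 23: cancel R12 -> on_hand[A=43 B=30 C=40 D=43 E=31] avail[A=43 B=30 C=40 D=43 E=19] open={R10,R13,R9}
Step 24: reserve R14 B 8 -> on_hand[A=43 B=30 C=40 D=43 E=31] avail[A=43 B=22 C=40 D=43 E=19] open={R10,R13,R14,R9}
Open reservations: ['R10', 'R13', 'R14', 'R9'] -> 4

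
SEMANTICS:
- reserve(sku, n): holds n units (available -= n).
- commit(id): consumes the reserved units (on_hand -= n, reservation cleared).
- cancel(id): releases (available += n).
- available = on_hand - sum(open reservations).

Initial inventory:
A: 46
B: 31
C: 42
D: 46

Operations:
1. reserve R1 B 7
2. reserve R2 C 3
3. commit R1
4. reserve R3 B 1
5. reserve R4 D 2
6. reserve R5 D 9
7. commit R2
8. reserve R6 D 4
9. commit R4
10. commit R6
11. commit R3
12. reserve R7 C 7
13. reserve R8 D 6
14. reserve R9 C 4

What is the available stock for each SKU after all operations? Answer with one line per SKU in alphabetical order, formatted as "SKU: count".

Step 1: reserve R1 B 7 -> on_hand[A=46 B=31 C=42 D=46] avail[A=46 B=24 C=42 D=46] open={R1}
Step 2: reserve R2 C 3 -> on_hand[A=46 B=31 C=42 D=46] avail[A=46 B=24 C=39 D=46] open={R1,R2}
Step 3: commit R1 -> on_hand[A=46 B=24 C=42 D=46] avail[A=46 B=24 C=39 D=46] open={R2}
Step 4: reserve R3 B 1 -> on_hand[A=46 B=24 C=42 D=46] avail[A=46 B=23 C=39 D=46] open={R2,R3}
Step 5: reserve R4 D 2 -> on_hand[A=46 B=24 C=42 D=46] avail[A=46 B=23 C=39 D=44] open={R2,R3,R4}
Step 6: reserve R5 D 9 -> on_hand[A=46 B=24 C=42 D=46] avail[A=46 B=23 C=39 D=35] open={R2,R3,R4,R5}
Step 7: commit R2 -> on_hand[A=46 B=24 C=39 D=46] avail[A=46 B=23 C=39 D=35] open={R3,R4,R5}
Step 8: reserve R6 D 4 -> on_hand[A=46 B=24 C=39 D=46] avail[A=46 B=23 C=39 D=31] open={R3,R4,R5,R6}
Step 9: commit R4 -> on_hand[A=46 B=24 C=39 D=44] avail[A=46 B=23 C=39 D=31] open={R3,R5,R6}
Step 10: commit R6 -> on_hand[A=46 B=24 C=39 D=40] avail[A=46 B=23 C=39 D=31] open={R3,R5}
Step 11: commit R3 -> on_hand[A=46 B=23 C=39 D=40] avail[A=46 B=23 C=39 D=31] open={R5}
Step 12: reserve R7 C 7 -> on_hand[A=46 B=23 C=39 D=40] avail[A=46 B=23 C=32 D=31] open={R5,R7}
Step 13: reserve R8 D 6 -> on_hand[A=46 B=23 C=39 D=40] avail[A=46 B=23 C=32 D=25] open={R5,R7,R8}
Step 14: reserve R9 C 4 -> on_hand[A=46 B=23 C=39 D=40] avail[A=46 B=23 C=28 D=25] open={R5,R7,R8,R9}

Answer: A: 46
B: 23
C: 28
D: 25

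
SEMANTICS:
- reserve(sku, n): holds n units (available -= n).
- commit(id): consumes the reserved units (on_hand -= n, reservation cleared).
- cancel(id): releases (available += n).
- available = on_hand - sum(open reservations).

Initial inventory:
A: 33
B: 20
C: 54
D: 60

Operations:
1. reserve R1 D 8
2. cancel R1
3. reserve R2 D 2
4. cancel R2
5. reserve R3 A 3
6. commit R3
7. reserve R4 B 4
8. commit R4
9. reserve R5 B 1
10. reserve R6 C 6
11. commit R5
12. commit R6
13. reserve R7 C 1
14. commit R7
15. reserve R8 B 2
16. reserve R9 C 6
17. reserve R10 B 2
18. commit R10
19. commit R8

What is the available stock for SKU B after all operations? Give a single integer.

Step 1: reserve R1 D 8 -> on_hand[A=33 B=20 C=54 D=60] avail[A=33 B=20 C=54 D=52] open={R1}
Step 2: cancel R1 -> on_hand[A=33 B=20 C=54 D=60] avail[A=33 B=20 C=54 D=60] open={}
Step 3: reserve R2 D 2 -> on_hand[A=33 B=20 C=54 D=60] avail[A=33 B=20 C=54 D=58] open={R2}
Step 4: cancel R2 -> on_hand[A=33 B=20 C=54 D=60] avail[A=33 B=20 C=54 D=60] open={}
Step 5: reserve R3 A 3 -> on_hand[A=33 B=20 C=54 D=60] avail[A=30 B=20 C=54 D=60] open={R3}
Step 6: commit R3 -> on_hand[A=30 B=20 C=54 D=60] avail[A=30 B=20 C=54 D=60] open={}
Step 7: reserve R4 B 4 -> on_hand[A=30 B=20 C=54 D=60] avail[A=30 B=16 C=54 D=60] open={R4}
Step 8: commit R4 -> on_hand[A=30 B=16 C=54 D=60] avail[A=30 B=16 C=54 D=60] open={}
Step 9: reserve R5 B 1 -> on_hand[A=30 B=16 C=54 D=60] avail[A=30 B=15 C=54 D=60] open={R5}
Step 10: reserve R6 C 6 -> on_hand[A=30 B=16 C=54 D=60] avail[A=30 B=15 C=48 D=60] open={R5,R6}
Step 11: commit R5 -> on_hand[A=30 B=15 C=54 D=60] avail[A=30 B=15 C=48 D=60] open={R6}
Step 12: commit R6 -> on_hand[A=30 B=15 C=48 D=60] avail[A=30 B=15 C=48 D=60] open={}
Step 13: reserve R7 C 1 -> on_hand[A=30 B=15 C=48 D=60] avail[A=30 B=15 C=47 D=60] open={R7}
Step 14: commit R7 -> on_hand[A=30 B=15 C=47 D=60] avail[A=30 B=15 C=47 D=60] open={}
Step 15: reserve R8 B 2 -> on_hand[A=30 B=15 C=47 D=60] avail[A=30 B=13 C=47 D=60] open={R8}
Step 16: reserve R9 C 6 -> on_hand[A=30 B=15 C=47 D=60] avail[A=30 B=13 C=41 D=60] open={R8,R9}
Step 17: reserve R10 B 2 -> on_hand[A=30 B=15 C=47 D=60] avail[A=30 B=11 C=41 D=60] open={R10,R8,R9}
Step 18: commit R10 -> on_hand[A=30 B=13 C=47 D=60] avail[A=30 B=11 C=41 D=60] open={R8,R9}
Step 19: commit R8 -> on_hand[A=30 B=11 C=47 D=60] avail[A=30 B=11 C=41 D=60] open={R9}
Final available[B] = 11

Answer: 11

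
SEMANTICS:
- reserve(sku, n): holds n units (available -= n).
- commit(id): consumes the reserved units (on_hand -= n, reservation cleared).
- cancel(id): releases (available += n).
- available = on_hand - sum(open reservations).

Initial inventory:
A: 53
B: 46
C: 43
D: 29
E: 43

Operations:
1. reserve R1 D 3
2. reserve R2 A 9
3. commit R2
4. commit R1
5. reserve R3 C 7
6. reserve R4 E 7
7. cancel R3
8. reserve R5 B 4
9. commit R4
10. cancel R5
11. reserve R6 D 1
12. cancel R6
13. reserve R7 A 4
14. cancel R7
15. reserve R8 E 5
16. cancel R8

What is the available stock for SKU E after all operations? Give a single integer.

Answer: 36

Derivation:
Step 1: reserve R1 D 3 -> on_hand[A=53 B=46 C=43 D=29 E=43] avail[A=53 B=46 C=43 D=26 E=43] open={R1}
Step 2: reserve R2 A 9 -> on_hand[A=53 B=46 C=43 D=29 E=43] avail[A=44 B=46 C=43 D=26 E=43] open={R1,R2}
Step 3: commit R2 -> on_hand[A=44 B=46 C=43 D=29 E=43] avail[A=44 B=46 C=43 D=26 E=43] open={R1}
Step 4: commit R1 -> on_hand[A=44 B=46 C=43 D=26 E=43] avail[A=44 B=46 C=43 D=26 E=43] open={}
Step 5: reserve R3 C 7 -> on_hand[A=44 B=46 C=43 D=26 E=43] avail[A=44 B=46 C=36 D=26 E=43] open={R3}
Step 6: reserve R4 E 7 -> on_hand[A=44 B=46 C=43 D=26 E=43] avail[A=44 B=46 C=36 D=26 E=36] open={R3,R4}
Step 7: cancel R3 -> on_hand[A=44 B=46 C=43 D=26 E=43] avail[A=44 B=46 C=43 D=26 E=36] open={R4}
Step 8: reserve R5 B 4 -> on_hand[A=44 B=46 C=43 D=26 E=43] avail[A=44 B=42 C=43 D=26 E=36] open={R4,R5}
Step 9: commit R4 -> on_hand[A=44 B=46 C=43 D=26 E=36] avail[A=44 B=42 C=43 D=26 E=36] open={R5}
Step 10: cancel R5 -> on_hand[A=44 B=46 C=43 D=26 E=36] avail[A=44 B=46 C=43 D=26 E=36] open={}
Step 11: reserve R6 D 1 -> on_hand[A=44 B=46 C=43 D=26 E=36] avail[A=44 B=46 C=43 D=25 E=36] open={R6}
Step 12: cancel R6 -> on_hand[A=44 B=46 C=43 D=26 E=36] avail[A=44 B=46 C=43 D=26 E=36] open={}
Step 13: reserve R7 A 4 -> on_hand[A=44 B=46 C=43 D=26 E=36] avail[A=40 B=46 C=43 D=26 E=36] open={R7}
Step 14: cancel R7 -> on_hand[A=44 B=46 C=43 D=26 E=36] avail[A=44 B=46 C=43 D=26 E=36] open={}
Step 15: reserve R8 E 5 -> on_hand[A=44 B=46 C=43 D=26 E=36] avail[A=44 B=46 C=43 D=26 E=31] open={R8}
Step 16: cancel R8 -> on_hand[A=44 B=46 C=43 D=26 E=36] avail[A=44 B=46 C=43 D=26 E=36] open={}
Final available[E] = 36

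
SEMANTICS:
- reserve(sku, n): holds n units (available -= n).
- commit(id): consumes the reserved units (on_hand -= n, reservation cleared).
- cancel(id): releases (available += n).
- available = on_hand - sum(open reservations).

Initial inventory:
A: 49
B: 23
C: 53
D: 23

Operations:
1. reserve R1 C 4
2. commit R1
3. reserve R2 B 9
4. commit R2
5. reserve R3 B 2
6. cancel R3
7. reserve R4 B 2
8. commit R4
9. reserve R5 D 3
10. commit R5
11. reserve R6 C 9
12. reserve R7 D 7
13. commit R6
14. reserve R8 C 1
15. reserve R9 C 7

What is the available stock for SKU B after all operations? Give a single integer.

Step 1: reserve R1 C 4 -> on_hand[A=49 B=23 C=53 D=23] avail[A=49 B=23 C=49 D=23] open={R1}
Step 2: commit R1 -> on_hand[A=49 B=23 C=49 D=23] avail[A=49 B=23 C=49 D=23] open={}
Step 3: reserve R2 B 9 -> on_hand[A=49 B=23 C=49 D=23] avail[A=49 B=14 C=49 D=23] open={R2}
Step 4: commit R2 -> on_hand[A=49 B=14 C=49 D=23] avail[A=49 B=14 C=49 D=23] open={}
Step 5: reserve R3 B 2 -> on_hand[A=49 B=14 C=49 D=23] avail[A=49 B=12 C=49 D=23] open={R3}
Step 6: cancel R3 -> on_hand[A=49 B=14 C=49 D=23] avail[A=49 B=14 C=49 D=23] open={}
Step 7: reserve R4 B 2 -> on_hand[A=49 B=14 C=49 D=23] avail[A=49 B=12 C=49 D=23] open={R4}
Step 8: commit R4 -> on_hand[A=49 B=12 C=49 D=23] avail[A=49 B=12 C=49 D=23] open={}
Step 9: reserve R5 D 3 -> on_hand[A=49 B=12 C=49 D=23] avail[A=49 B=12 C=49 D=20] open={R5}
Step 10: commit R5 -> on_hand[A=49 B=12 C=49 D=20] avail[A=49 B=12 C=49 D=20] open={}
Step 11: reserve R6 C 9 -> on_hand[A=49 B=12 C=49 D=20] avail[A=49 B=12 C=40 D=20] open={R6}
Step 12: reserve R7 D 7 -> on_hand[A=49 B=12 C=49 D=20] avail[A=49 B=12 C=40 D=13] open={R6,R7}
Step 13: commit R6 -> on_hand[A=49 B=12 C=40 D=20] avail[A=49 B=12 C=40 D=13] open={R7}
Step 14: reserve R8 C 1 -> on_hand[A=49 B=12 C=40 D=20] avail[A=49 B=12 C=39 D=13] open={R7,R8}
Step 15: reserve R9 C 7 -> on_hand[A=49 B=12 C=40 D=20] avail[A=49 B=12 C=32 D=13] open={R7,R8,R9}
Final available[B] = 12

Answer: 12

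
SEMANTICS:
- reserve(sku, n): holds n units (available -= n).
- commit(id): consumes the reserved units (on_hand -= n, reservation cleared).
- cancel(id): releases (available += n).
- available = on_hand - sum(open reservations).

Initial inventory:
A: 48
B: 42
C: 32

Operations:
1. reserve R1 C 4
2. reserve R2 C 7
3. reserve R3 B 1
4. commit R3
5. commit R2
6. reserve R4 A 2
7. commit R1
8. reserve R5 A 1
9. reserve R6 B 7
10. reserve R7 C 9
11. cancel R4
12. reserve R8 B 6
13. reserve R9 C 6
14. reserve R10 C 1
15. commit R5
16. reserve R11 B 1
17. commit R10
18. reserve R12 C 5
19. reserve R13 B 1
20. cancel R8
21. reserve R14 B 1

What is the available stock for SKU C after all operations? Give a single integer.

Answer: 0

Derivation:
Step 1: reserve R1 C 4 -> on_hand[A=48 B=42 C=32] avail[A=48 B=42 C=28] open={R1}
Step 2: reserve R2 C 7 -> on_hand[A=48 B=42 C=32] avail[A=48 B=42 C=21] open={R1,R2}
Step 3: reserve R3 B 1 -> on_hand[A=48 B=42 C=32] avail[A=48 B=41 C=21] open={R1,R2,R3}
Step 4: commit R3 -> on_hand[A=48 B=41 C=32] avail[A=48 B=41 C=21] open={R1,R2}
Step 5: commit R2 -> on_hand[A=48 B=41 C=25] avail[A=48 B=41 C=21] open={R1}
Step 6: reserve R4 A 2 -> on_hand[A=48 B=41 C=25] avail[A=46 B=41 C=21] open={R1,R4}
Step 7: commit R1 -> on_hand[A=48 B=41 C=21] avail[A=46 B=41 C=21] open={R4}
Step 8: reserve R5 A 1 -> on_hand[A=48 B=41 C=21] avail[A=45 B=41 C=21] open={R4,R5}
Step 9: reserve R6 B 7 -> on_hand[A=48 B=41 C=21] avail[A=45 B=34 C=21] open={R4,R5,R6}
Step 10: reserve R7 C 9 -> on_hand[A=48 B=41 C=21] avail[A=45 B=34 C=12] open={R4,R5,R6,R7}
Step 11: cancel R4 -> on_hand[A=48 B=41 C=21] avail[A=47 B=34 C=12] open={R5,R6,R7}
Step 12: reserve R8 B 6 -> on_hand[A=48 B=41 C=21] avail[A=47 B=28 C=12] open={R5,R6,R7,R8}
Step 13: reserve R9 C 6 -> on_hand[A=48 B=41 C=21] avail[A=47 B=28 C=6] open={R5,R6,R7,R8,R9}
Step 14: reserve R10 C 1 -> on_hand[A=48 B=41 C=21] avail[A=47 B=28 C=5] open={R10,R5,R6,R7,R8,R9}
Step 15: commit R5 -> on_hand[A=47 B=41 C=21] avail[A=47 B=28 C=5] open={R10,R6,R7,R8,R9}
Step 16: reserve R11 B 1 -> on_hand[A=47 B=41 C=21] avail[A=47 B=27 C=5] open={R10,R11,R6,R7,R8,R9}
Step 17: commit R10 -> on_hand[A=47 B=41 C=20] avail[A=47 B=27 C=5] open={R11,R6,R7,R8,R9}
Step 18: reserve R12 C 5 -> on_hand[A=47 B=41 C=20] avail[A=47 B=27 C=0] open={R11,R12,R6,R7,R8,R9}
Step 19: reserve R13 B 1 -> on_hand[A=47 B=41 C=20] avail[A=47 B=26 C=0] open={R11,R12,R13,R6,R7,R8,R9}
Step 20: cancel R8 -> on_hand[A=47 B=41 C=20] avail[A=47 B=32 C=0] open={R11,R12,R13,R6,R7,R9}
Step 21: reserve R14 B 1 -> on_hand[A=47 B=41 C=20] avail[A=47 B=31 C=0] open={R11,R12,R13,R14,R6,R7,R9}
Final available[C] = 0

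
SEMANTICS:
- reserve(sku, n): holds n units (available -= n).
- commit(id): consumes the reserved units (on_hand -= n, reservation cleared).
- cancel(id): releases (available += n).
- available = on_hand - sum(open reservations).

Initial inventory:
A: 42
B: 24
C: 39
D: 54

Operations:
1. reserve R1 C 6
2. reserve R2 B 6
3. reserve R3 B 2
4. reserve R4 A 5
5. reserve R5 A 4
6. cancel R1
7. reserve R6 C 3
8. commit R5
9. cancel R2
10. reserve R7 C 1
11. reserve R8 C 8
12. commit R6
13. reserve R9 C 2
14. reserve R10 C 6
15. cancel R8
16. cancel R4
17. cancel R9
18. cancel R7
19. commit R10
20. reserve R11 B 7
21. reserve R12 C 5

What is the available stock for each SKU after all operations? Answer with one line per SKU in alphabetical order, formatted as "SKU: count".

Step 1: reserve R1 C 6 -> on_hand[A=42 B=24 C=39 D=54] avail[A=42 B=24 C=33 D=54] open={R1}
Step 2: reserve R2 B 6 -> on_hand[A=42 B=24 C=39 D=54] avail[A=42 B=18 C=33 D=54] open={R1,R2}
Step 3: reserve R3 B 2 -> on_hand[A=42 B=24 C=39 D=54] avail[A=42 B=16 C=33 D=54] open={R1,R2,R3}
Step 4: reserve R4 A 5 -> on_hand[A=42 B=24 C=39 D=54] avail[A=37 B=16 C=33 D=54] open={R1,R2,R3,R4}
Step 5: reserve R5 A 4 -> on_hand[A=42 B=24 C=39 D=54] avail[A=33 B=16 C=33 D=54] open={R1,R2,R3,R4,R5}
Step 6: cancel R1 -> on_hand[A=42 B=24 C=39 D=54] avail[A=33 B=16 C=39 D=54] open={R2,R3,R4,R5}
Step 7: reserve R6 C 3 -> on_hand[A=42 B=24 C=39 D=54] avail[A=33 B=16 C=36 D=54] open={R2,R3,R4,R5,R6}
Step 8: commit R5 -> on_hand[A=38 B=24 C=39 D=54] avail[A=33 B=16 C=36 D=54] open={R2,R3,R4,R6}
Step 9: cancel R2 -> on_hand[A=38 B=24 C=39 D=54] avail[A=33 B=22 C=36 D=54] open={R3,R4,R6}
Step 10: reserve R7 C 1 -> on_hand[A=38 B=24 C=39 D=54] avail[A=33 B=22 C=35 D=54] open={R3,R4,R6,R7}
Step 11: reserve R8 C 8 -> on_hand[A=38 B=24 C=39 D=54] avail[A=33 B=22 C=27 D=54] open={R3,R4,R6,R7,R8}
Step 12: commit R6 -> on_hand[A=38 B=24 C=36 D=54] avail[A=33 B=22 C=27 D=54] open={R3,R4,R7,R8}
Step 13: reserve R9 C 2 -> on_hand[A=38 B=24 C=36 D=54] avail[A=33 B=22 C=25 D=54] open={R3,R4,R7,R8,R9}
Step 14: reserve R10 C 6 -> on_hand[A=38 B=24 C=36 D=54] avail[A=33 B=22 C=19 D=54] open={R10,R3,R4,R7,R8,R9}
Step 15: cancel R8 -> on_hand[A=38 B=24 C=36 D=54] avail[A=33 B=22 C=27 D=54] open={R10,R3,R4,R7,R9}
Step 16: cancel R4 -> on_hand[A=38 B=24 C=36 D=54] avail[A=38 B=22 C=27 D=54] open={R10,R3,R7,R9}
Step 17: cancel R9 -> on_hand[A=38 B=24 C=36 D=54] avail[A=38 B=22 C=29 D=54] open={R10,R3,R7}
Step 18: cancel R7 -> on_hand[A=38 B=24 C=36 D=54] avail[A=38 B=22 C=30 D=54] open={R10,R3}
Step 19: commit R10 -> on_hand[A=38 B=24 C=30 D=54] avail[A=38 B=22 C=30 D=54] open={R3}
Step 20: reserve R11 B 7 -> on_hand[A=38 B=24 C=30 D=54] avail[A=38 B=15 C=30 D=54] open={R11,R3}
Step 21: reserve R12 C 5 -> on_hand[A=38 B=24 C=30 D=54] avail[A=38 B=15 C=25 D=54] open={R11,R12,R3}

Answer: A: 38
B: 15
C: 25
D: 54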